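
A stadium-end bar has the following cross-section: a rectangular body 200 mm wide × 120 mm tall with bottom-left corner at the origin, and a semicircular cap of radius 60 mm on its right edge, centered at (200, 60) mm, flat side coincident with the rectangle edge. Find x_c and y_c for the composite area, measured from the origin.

x_c = 123.92 mm, y_c = 60.00 mm

Part | A | x̄ᵢ | ȳᵢ | A·x̄ᵢ | A·ȳᵢ
rectangular body | 24000.00 | 100.00 | 60.00 | 2400000.00 | 1440000.00
semicircular end | 5654.87 | 225.46 | 60.00 | 1274973.36 | 339292.01
Σ | 29654.87 |  |  | 3674973.36 | 1779292.01
x_c = 3674973.36 / 29654.87 = 123.92 mm
y_c = 1779292.01 / 29654.87 = 60.00 mm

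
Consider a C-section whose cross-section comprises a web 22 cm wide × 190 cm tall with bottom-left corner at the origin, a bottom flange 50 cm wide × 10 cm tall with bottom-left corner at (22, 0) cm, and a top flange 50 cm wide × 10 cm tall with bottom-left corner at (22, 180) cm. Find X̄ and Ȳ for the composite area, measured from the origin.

web: A = 22 × 190 = 4180.00, centroid at (11.00, 95.00).
bottom flange: A = 50 × 10 = 500.00, centroid at (47.00, 5.00).
top flange: A = 50 × 10 = 500.00, centroid at (47.00, 185.00).
ΣA = 5180.00 cm², ΣAX̄ = 92980.00 cm³, ΣAȲ = 492100.00 cm³.
X̄ = 92980.00/5180.00 = 17.95 cm; Ȳ = 492100.00/5180.00 = 95.00 cm.

X̄ = 17.95 cm, Ȳ = 95.00 cm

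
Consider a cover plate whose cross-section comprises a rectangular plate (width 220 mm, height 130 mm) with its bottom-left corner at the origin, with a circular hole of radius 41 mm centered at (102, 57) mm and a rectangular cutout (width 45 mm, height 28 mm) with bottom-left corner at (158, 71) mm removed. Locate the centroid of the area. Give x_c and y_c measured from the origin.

Part | A | x̄ᵢ | ȳᵢ | A·x̄ᵢ | A·ȳᵢ
plate | 28600.00 | 110.00 | 65.00 | 3146000.00 | 1859000.00
hole 1 | -5281.02 | 102.00 | 57.00 | -538663.76 | -301017.98
hole 2 | -1260.00 | 180.50 | 85.00 | -227430.00 | -107100.00
Σ | 22058.98 |  |  | 2379906.24 | 1450882.02
x_c = 2379906.24 / 22058.98 = 107.89 mm
y_c = 1450882.02 / 22058.98 = 65.77 mm

x_c = 107.89 mm, y_c = 65.77 mm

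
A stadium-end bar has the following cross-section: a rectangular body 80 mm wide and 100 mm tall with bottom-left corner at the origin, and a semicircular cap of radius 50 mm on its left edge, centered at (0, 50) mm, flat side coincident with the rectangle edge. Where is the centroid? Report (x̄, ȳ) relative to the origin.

rectangular body: A = 80 × 100 = 8000.00, centroid at (40.00, 50.00).
semicircular end: A = ½π·50² = 3926.99, centroid at (-21.22, 50.00).
ΣA = 11926.99 mm²
ΣAx̄ = (8000.00)(40.00) + (3926.99)(-21.22) = 236666.67 mm³
ΣAȳ = (8000.00)(50.00) + (3926.99)(50.00) = 596349.54 mm³
x̄ = 236666.67 / 11926.99 = 19.84 mm
ȳ = 596349.54 / 11926.99 = 50.00 mm

x̄ = 19.84 mm, ȳ = 50.00 mm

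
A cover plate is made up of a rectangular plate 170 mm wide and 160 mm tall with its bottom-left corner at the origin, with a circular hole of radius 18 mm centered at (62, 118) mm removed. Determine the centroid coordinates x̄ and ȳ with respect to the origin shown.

x̄ = 85.89 mm, ȳ = 78.52 mm

plate: A = 170 × 160 = 27200.00, centroid at (85.00, 80.00).
hole: A = −π·18² = -1017.88, centroid at (62.00, 118.00).
ΣA = 26182.12 mm²
ΣAx̄ = (27200.00)(85.00) + (-1017.88)(62.00) = 2248891.69 mm³
ΣAȳ = (27200.00)(80.00) + (-1017.88)(118.00) = 2055890.63 mm³
x̄ = 2248891.69 / 26182.12 = 85.89 mm
ȳ = 2055890.63 / 26182.12 = 78.52 mm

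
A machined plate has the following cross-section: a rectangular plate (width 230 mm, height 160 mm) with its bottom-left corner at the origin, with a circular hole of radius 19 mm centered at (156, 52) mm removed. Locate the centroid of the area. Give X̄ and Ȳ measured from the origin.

X̄ = 113.70 mm, Ȳ = 80.89 mm

plate: A = 230 × 160 = 36800.00, centroid at (115.00, 80.00).
hole: A = −π·19² = -1134.11, centroid at (156.00, 52.00).
ΣA = 35665.89 mm²
ΣAX̄ = (36800.00)(115.00) + (-1134.11)(156.00) = 4055078.07 mm³
ΣAȲ = (36800.00)(80.00) + (-1134.11)(52.00) = 2885026.02 mm³
X̄ = 4055078.07 / 35665.89 = 113.70 mm
Ȳ = 2885026.02 / 35665.89 = 80.89 mm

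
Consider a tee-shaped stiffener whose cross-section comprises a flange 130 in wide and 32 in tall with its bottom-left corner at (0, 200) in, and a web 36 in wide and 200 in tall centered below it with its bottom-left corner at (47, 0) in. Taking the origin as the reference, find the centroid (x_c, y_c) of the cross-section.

Part | A | x̄ᵢ | ȳᵢ | A·x̄ᵢ | A·ȳᵢ
web | 7200.00 | 65.00 | 100.00 | 468000.00 | 720000.00
flange | 4160.00 | 65.00 | 216.00 | 270400.00 | 898560.00
Σ | 11360.00 |  |  | 738400.00 | 1618560.00
x_c = 738400.00 / 11360.00 = 65.00 in
y_c = 1618560.00 / 11360.00 = 142.48 in

x_c = 65.00 in, y_c = 142.48 in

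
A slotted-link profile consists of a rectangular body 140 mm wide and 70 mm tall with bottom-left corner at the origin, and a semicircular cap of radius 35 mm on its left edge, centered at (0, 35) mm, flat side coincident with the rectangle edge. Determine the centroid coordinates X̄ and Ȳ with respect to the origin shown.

X̄ = 56.07 mm, Ȳ = 35.00 mm

rectangular body: A = 140 × 70 = 9800.00, centroid at (70.00, 35.00).
semicircular end: A = ½π·35² = 1924.23, centroid at (-14.85, 35.00).
ΣA = 11724.23 mm²
ΣAX̄ = (9800.00)(70.00) + (1924.23)(-14.85) = 657416.67 mm³
ΣAȲ = (9800.00)(35.00) + (1924.23)(35.00) = 410347.89 mm³
X̄ = 657416.67 / 11724.23 = 56.07 mm
Ȳ = 410347.89 / 11724.23 = 35.00 mm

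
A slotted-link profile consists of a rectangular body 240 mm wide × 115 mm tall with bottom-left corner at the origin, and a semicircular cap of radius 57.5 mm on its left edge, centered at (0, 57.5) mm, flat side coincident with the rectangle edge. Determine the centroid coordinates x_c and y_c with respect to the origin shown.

rectangular body: A = 240 × 115 = 27600.00, centroid at (120.00, 57.50).
semicircular end: A = ½π·57.5² = 5193.45, centroid at (-24.40, 57.50).
ΣA = 32793.45 mm²
ΣAx_c = (27600.00)(120.00) + (5193.45)(-24.40) = 3185260.42 mm³
ΣAy_c = (27600.00)(57.50) + (5193.45)(57.50) = 1885623.11 mm³
x_c = 3185260.42 / 32793.45 = 97.13 mm
y_c = 1885623.11 / 32793.45 = 57.50 mm

x_c = 97.13 mm, y_c = 57.50 mm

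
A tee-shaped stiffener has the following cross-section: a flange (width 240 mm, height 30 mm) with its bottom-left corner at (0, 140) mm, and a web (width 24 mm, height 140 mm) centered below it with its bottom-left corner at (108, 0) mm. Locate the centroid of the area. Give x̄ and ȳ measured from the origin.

x̄ = 120.00 mm, ȳ = 127.95 mm

Part | A | x̄ᵢ | ȳᵢ | A·x̄ᵢ | A·ȳᵢ
web | 3360.00 | 120.00 | 70.00 | 403200.00 | 235200.00
flange | 7200.00 | 120.00 | 155.00 | 864000.00 | 1116000.00
Σ | 10560.00 |  |  | 1267200.00 | 1351200.00
x̄ = 1267200.00 / 10560.00 = 120.00 mm
ȳ = 1351200.00 / 10560.00 = 127.95 mm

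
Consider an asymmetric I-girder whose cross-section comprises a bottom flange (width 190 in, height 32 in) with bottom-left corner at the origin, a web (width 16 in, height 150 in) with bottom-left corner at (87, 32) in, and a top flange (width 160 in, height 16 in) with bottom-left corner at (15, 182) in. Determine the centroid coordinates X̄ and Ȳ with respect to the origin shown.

X̄ = 95.00 in, Ȳ = 76.13 in

Part | A | x̄ᵢ | ȳᵢ | A·x̄ᵢ | A·ȳᵢ
bottom flange | 6080.00 | 95.00 | 16.00 | 577600.00 | 97280.00
web | 2400.00 | 95.00 | 107.00 | 228000.00 | 256800.00
top flange | 2560.00 | 95.00 | 190.00 | 243200.00 | 486400.00
Σ | 11040.00 |  |  | 1048800.00 | 840480.00
X̄ = 1048800.00 / 11040.00 = 95.00 in
Ȳ = 840480.00 / 11040.00 = 76.13 in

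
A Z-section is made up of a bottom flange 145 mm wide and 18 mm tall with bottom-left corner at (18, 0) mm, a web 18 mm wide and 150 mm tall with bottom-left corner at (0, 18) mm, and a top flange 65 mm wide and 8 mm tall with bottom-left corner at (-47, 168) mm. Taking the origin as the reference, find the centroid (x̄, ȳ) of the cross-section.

Part | A | x̄ᵢ | ȳᵢ | A·x̄ᵢ | A·ȳᵢ
bottom flange | 2610.00 | 90.50 | 9.00 | 236205.00 | 23490.00
web | 2700.00 | 9.00 | 93.00 | 24300.00 | 251100.00
top flange | 520.00 | -14.50 | 172.00 | -7540.00 | 89440.00
Σ | 5830.00 |  |  | 252965.00 | 364030.00
x̄ = 252965.00 / 5830.00 = 43.39 mm
ȳ = 364030.00 / 5830.00 = 62.44 mm

x̄ = 43.39 mm, ȳ = 62.44 mm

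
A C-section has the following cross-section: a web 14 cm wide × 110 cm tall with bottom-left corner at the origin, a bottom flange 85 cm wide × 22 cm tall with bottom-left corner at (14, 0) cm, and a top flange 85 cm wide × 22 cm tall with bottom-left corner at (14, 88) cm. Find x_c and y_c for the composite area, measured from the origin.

x_c = 42.06 cm, y_c = 55.00 cm

web: A = 14 × 110 = 1540.00, centroid at (7.00, 55.00).
bottom flange: A = 85 × 22 = 1870.00, centroid at (56.50, 11.00).
top flange: A = 85 × 22 = 1870.00, centroid at (56.50, 99.00).
ΣA = 5280.00 cm², ΣAx_c = 222090.00 cm³, ΣAy_c = 290400.00 cm³.
x_c = 222090.00/5280.00 = 42.06 cm; y_c = 290400.00/5280.00 = 55.00 cm.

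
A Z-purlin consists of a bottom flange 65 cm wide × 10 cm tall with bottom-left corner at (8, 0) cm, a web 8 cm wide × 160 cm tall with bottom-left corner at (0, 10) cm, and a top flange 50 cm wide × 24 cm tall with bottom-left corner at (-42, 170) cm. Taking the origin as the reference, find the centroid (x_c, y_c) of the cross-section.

bottom flange: A = 65 × 10 = 650.00, centroid at (40.50, 5.00).
web: A = 8 × 160 = 1280.00, centroid at (4.00, 90.00).
top flange: A = 50 × 24 = 1200.00, centroid at (-17.00, 182.00).
ΣA = 3130.00 cm², ΣAx_c = 11045.00 cm³, ΣAy_c = 336850.00 cm³.
x_c = 11045.00/3130.00 = 3.53 cm; y_c = 336850.00/3130.00 = 107.62 cm.

x_c = 3.53 cm, y_c = 107.62 cm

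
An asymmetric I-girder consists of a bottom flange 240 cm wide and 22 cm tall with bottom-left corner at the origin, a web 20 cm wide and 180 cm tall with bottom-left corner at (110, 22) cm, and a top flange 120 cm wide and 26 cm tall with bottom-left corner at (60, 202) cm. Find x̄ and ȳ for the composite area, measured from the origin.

bottom flange: A = 240 × 22 = 5280.00, centroid at (120.00, 11.00).
web: A = 20 × 180 = 3600.00, centroid at (120.00, 112.00).
top flange: A = 120 × 26 = 3120.00, centroid at (120.00, 215.00).
ΣA = 12000.00 cm²
ΣAx̄ = (5280.00)(120.00) + (3600.00)(120.00) + (3120.00)(120.00) = 1440000.00 cm³
ΣAȳ = (5280.00)(11.00) + (3600.00)(112.00) + (3120.00)(215.00) = 1132080.00 cm³
x̄ = 1440000.00 / 12000.00 = 120.00 cm
ȳ = 1132080.00 / 12000.00 = 94.34 cm

x̄ = 120.00 cm, ȳ = 94.34 cm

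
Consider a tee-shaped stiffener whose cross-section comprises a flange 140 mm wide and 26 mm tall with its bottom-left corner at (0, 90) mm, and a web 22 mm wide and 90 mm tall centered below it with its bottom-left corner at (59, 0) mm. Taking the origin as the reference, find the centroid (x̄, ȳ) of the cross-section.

Part | A | x̄ᵢ | ȳᵢ | A·x̄ᵢ | A·ȳᵢ
web | 1980.00 | 70.00 | 45.00 | 138600.00 | 89100.00
flange | 3640.00 | 70.00 | 103.00 | 254800.00 | 374920.00
Σ | 5620.00 |  |  | 393400.00 | 464020.00
x̄ = 393400.00 / 5620.00 = 70.00 mm
ȳ = 464020.00 / 5620.00 = 82.57 mm

x̄ = 70.00 mm, ȳ = 82.57 mm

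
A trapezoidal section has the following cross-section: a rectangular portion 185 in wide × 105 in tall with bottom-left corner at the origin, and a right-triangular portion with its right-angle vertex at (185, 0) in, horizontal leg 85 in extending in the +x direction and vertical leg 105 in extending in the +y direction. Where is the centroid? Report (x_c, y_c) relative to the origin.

x_c = 115.07 in, y_c = 49.23 in

rectangular portion: A = 185 × 105 = 19425.00, centroid at (92.50, 52.50).
triangular portion: A = ½·85·105 = 4462.50, centroid at (213.33, 35.00).
ΣA = 23887.50 in², ΣAx_c = 2748812.50 in³, ΣAy_c = 1176000.00 in³.
x_c = 2748812.50/23887.50 = 115.07 in; y_c = 1176000.00/23887.50 = 49.23 in.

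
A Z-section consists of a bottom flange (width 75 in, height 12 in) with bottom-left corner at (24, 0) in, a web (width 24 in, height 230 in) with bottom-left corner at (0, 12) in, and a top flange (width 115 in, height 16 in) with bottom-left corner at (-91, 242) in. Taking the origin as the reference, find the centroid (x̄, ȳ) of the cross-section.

x̄ = 7.26 in, ȳ = 141.22 in

Part | A | x̄ᵢ | ȳᵢ | A·x̄ᵢ | A·ȳᵢ
bottom flange | 900.00 | 61.50 | 6.00 | 55350.00 | 5400.00
web | 5520.00 | 12.00 | 127.00 | 66240.00 | 701040.00
top flange | 1840.00 | -33.50 | 250.00 | -61640.00 | 460000.00
Σ | 8260.00 |  |  | 59950.00 | 1166440.00
x̄ = 59950.00 / 8260.00 = 7.26 in
ȳ = 1166440.00 / 8260.00 = 141.22 in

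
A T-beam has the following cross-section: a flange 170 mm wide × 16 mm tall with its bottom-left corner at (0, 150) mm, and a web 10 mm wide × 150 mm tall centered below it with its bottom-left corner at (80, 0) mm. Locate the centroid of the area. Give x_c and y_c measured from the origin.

x_c = 85.00 mm, y_c = 128.50 mm

Part | A | x̄ᵢ | ȳᵢ | A·x̄ᵢ | A·ȳᵢ
web | 1500.00 | 85.00 | 75.00 | 127500.00 | 112500.00
flange | 2720.00 | 85.00 | 158.00 | 231200.00 | 429760.00
Σ | 4220.00 |  |  | 358700.00 | 542260.00
x_c = 358700.00 / 4220.00 = 85.00 mm
y_c = 542260.00 / 4220.00 = 128.50 mm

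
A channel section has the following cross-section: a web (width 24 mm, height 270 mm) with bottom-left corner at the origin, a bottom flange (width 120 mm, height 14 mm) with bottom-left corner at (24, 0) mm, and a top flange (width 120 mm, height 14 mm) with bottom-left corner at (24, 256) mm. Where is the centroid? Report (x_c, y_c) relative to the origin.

web: A = 24 × 270 = 6480.00, centroid at (12.00, 135.00).
bottom flange: A = 120 × 14 = 1680.00, centroid at (84.00, 7.00).
top flange: A = 120 × 14 = 1680.00, centroid at (84.00, 263.00).
ΣA = 9840.00 mm²
ΣAx_c = (6480.00)(12.00) + (1680.00)(84.00) + (1680.00)(84.00) = 360000.00 mm³
ΣAy_c = (6480.00)(135.00) + (1680.00)(7.00) + (1680.00)(263.00) = 1328400.00 mm³
x_c = 360000.00 / 9840.00 = 36.59 mm
y_c = 1328400.00 / 9840.00 = 135.00 mm

x_c = 36.59 mm, y_c = 135.00 mm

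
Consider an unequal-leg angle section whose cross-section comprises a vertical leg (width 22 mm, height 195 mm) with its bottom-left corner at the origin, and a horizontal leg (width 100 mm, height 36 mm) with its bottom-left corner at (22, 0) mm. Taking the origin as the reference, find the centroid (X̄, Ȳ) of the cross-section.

X̄ = 38.83 mm, Ȳ = 61.23 mm

Part | A | x̄ᵢ | ȳᵢ | A·x̄ᵢ | A·ȳᵢ
vertical leg | 4290.00 | 11.00 | 97.50 | 47190.00 | 418275.00
horizontal leg | 3600.00 | 72.00 | 18.00 | 259200.00 | 64800.00
Σ | 7890.00 |  |  | 306390.00 | 483075.00
X̄ = 306390.00 / 7890.00 = 38.83 mm
Ȳ = 483075.00 / 7890.00 = 61.23 mm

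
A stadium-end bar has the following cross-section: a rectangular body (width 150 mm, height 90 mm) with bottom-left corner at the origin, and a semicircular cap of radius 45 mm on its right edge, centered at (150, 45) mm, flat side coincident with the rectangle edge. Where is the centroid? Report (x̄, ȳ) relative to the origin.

x̄ = 92.94 mm, ȳ = 45.00 mm

rectangular body: A = 150 × 90 = 13500.00, centroid at (75.00, 45.00).
semicircular end: A = ½π·45² = 3180.86, centroid at (169.10, 45.00).
ΣA = 16680.86 mm²
ΣAx̄ = (13500.00)(75.00) + (3180.86)(169.10) = 1550379.38 mm³
ΣAȳ = (13500.00)(45.00) + (3180.86)(45.00) = 750638.82 mm³
x̄ = 1550379.38 / 16680.86 = 92.94 mm
ȳ = 750638.82 / 16680.86 = 45.00 mm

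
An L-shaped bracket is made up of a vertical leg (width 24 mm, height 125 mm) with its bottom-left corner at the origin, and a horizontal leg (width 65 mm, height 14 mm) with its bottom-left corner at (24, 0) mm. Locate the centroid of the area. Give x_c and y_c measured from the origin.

vertical leg: A = 24 × 125 = 3000.00, centroid at (12.00, 62.50).
horizontal leg: A = 65 × 14 = 910.00, centroid at (56.50, 7.00).
ΣA = 3910.00 mm²
ΣAx_c = (3000.00)(12.00) + (910.00)(56.50) = 87415.00 mm³
ΣAy_c = (3000.00)(62.50) + (910.00)(7.00) = 193870.00 mm³
x_c = 87415.00 / 3910.00 = 22.36 mm
y_c = 193870.00 / 3910.00 = 49.58 mm

x_c = 22.36 mm, y_c = 49.58 mm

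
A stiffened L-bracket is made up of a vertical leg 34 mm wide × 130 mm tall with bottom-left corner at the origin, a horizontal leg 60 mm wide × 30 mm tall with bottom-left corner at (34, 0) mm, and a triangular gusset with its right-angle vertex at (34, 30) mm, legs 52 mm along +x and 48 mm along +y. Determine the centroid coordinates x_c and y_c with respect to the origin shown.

vertical leg: A = 34 × 130 = 4420.00, centroid at (17.00, 65.00).
horizontal leg: A = 60 × 30 = 1800.00, centroid at (64.00, 15.00).
gusset: A = ½·52·48 = 1248.00, centroid at (51.33, 46.00).
ΣA = 7468.00 mm², ΣAx_c = 254404.00 mm³, ΣAy_c = 371708.00 mm³.
x_c = 254404.00/7468.00 = 34.07 mm; y_c = 371708.00/7468.00 = 49.77 mm.

x_c = 34.07 mm, y_c = 49.77 mm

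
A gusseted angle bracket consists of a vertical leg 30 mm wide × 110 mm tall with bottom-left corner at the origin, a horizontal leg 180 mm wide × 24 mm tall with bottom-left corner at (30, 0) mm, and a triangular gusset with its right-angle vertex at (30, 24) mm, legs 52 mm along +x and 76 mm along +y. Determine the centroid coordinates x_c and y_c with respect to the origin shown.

Part | A | x̄ᵢ | ȳᵢ | A·x̄ᵢ | A·ȳᵢ
vertical leg | 3300.00 | 15.00 | 55.00 | 49500.00 | 181500.00
horizontal leg | 4320.00 | 120.00 | 12.00 | 518400.00 | 51840.00
gusset | 1976.00 | 47.33 | 49.33 | 93530.67 | 97482.67
Σ | 9596.00 |  |  | 661430.67 | 330822.67
x_c = 661430.67 / 9596.00 = 68.93 mm
y_c = 330822.67 / 9596.00 = 34.48 mm

x_c = 68.93 mm, y_c = 34.48 mm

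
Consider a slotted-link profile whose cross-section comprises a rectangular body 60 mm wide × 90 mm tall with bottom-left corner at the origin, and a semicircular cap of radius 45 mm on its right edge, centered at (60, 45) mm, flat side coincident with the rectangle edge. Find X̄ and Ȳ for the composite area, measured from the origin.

rectangular body: A = 60 × 90 = 5400.00, centroid at (30.00, 45.00).
semicircular end: A = ½π·45² = 3180.86, centroid at (79.10, 45.00).
ΣA = 8580.86 mm²
ΣAX̄ = (5400.00)(30.00) + (3180.86)(79.10) = 413601.75 mm³
ΣAȲ = (5400.00)(45.00) + (3180.86)(45.00) = 386138.82 mm³
X̄ = 413601.75 / 8580.86 = 48.20 mm
Ȳ = 386138.82 / 8580.86 = 45.00 mm

X̄ = 48.20 mm, Ȳ = 45.00 mm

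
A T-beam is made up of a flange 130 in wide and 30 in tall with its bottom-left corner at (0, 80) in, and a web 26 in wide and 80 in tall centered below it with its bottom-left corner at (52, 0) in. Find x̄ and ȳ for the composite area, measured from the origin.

x̄ = 65.00 in, ȳ = 75.87 in

web: A = 26 × 80 = 2080.00, centroid at (65.00, 40.00).
flange: A = 130 × 30 = 3900.00, centroid at (65.00, 95.00).
ΣA = 5980.00 in²
ΣAx̄ = (2080.00)(65.00) + (3900.00)(65.00) = 388700.00 in³
ΣAȳ = (2080.00)(40.00) + (3900.00)(95.00) = 453700.00 in³
x̄ = 388700.00 / 5980.00 = 65.00 in
ȳ = 453700.00 / 5980.00 = 75.87 in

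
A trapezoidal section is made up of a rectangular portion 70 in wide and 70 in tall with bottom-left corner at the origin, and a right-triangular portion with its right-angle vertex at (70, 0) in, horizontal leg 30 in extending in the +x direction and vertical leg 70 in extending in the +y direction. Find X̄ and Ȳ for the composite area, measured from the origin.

rectangular portion: A = 70 × 70 = 4900.00, centroid at (35.00, 35.00).
triangular portion: A = ½·30·70 = 1050.00, centroid at (80.00, 23.33).
ΣA = 5950.00 in², ΣAX̄ = 255500.00 in³, ΣAȲ = 196000.00 in³.
X̄ = 255500.00/5950.00 = 42.94 in; Ȳ = 196000.00/5950.00 = 32.94 in.

X̄ = 42.94 in, Ȳ = 32.94 in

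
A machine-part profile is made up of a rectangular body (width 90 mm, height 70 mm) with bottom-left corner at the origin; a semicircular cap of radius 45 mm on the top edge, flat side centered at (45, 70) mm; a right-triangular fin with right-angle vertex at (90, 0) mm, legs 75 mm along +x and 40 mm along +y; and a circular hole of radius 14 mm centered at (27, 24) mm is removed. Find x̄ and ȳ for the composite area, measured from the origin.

Part | A | x̄ᵢ | ȳᵢ | A·x̄ᵢ | A·ȳᵢ
rectangular body | 6300.00 | 45.00 | 35.00 | 283500.00 | 220500.00
semicircular top | 3180.86 | 45.00 | 89.10 | 143138.82 | 283410.38
triangular fin | 1500.00 | 115.00 | 13.33 | 172500.00 | 20000.00
hole | -615.75 | 27.00 | 24.00 | -16625.31 | -14778.05
Σ | 10365.11 |  |  | 582513.51 | 509132.33
x̄ = 582513.51 / 10365.11 = 56.20 mm
ȳ = 509132.33 / 10365.11 = 49.12 mm

x̄ = 56.20 mm, ȳ = 49.12 mm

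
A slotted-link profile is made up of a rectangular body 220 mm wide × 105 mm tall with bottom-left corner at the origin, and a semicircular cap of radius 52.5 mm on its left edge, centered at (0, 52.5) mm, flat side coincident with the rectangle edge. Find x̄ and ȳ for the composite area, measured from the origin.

rectangular body: A = 220 × 105 = 23100.00, centroid at (110.00, 52.50).
semicircular end: A = ½π·52.5² = 4329.51, centroid at (-22.28, 52.50).
ΣA = 27429.51 mm², ΣAx̄ = 2444531.25 mm³, ΣAȳ = 1440049.14 mm³.
x̄ = 2444531.25/27429.51 = 89.12 mm; ȳ = 1440049.14/27429.51 = 52.50 mm.

x̄ = 89.12 mm, ȳ = 52.50 mm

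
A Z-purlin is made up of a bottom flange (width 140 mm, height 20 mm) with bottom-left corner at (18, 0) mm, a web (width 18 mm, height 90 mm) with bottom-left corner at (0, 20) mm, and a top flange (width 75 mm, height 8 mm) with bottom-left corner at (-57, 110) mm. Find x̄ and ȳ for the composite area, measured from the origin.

Part | A | x̄ᵢ | ȳᵢ | A·x̄ᵢ | A·ȳᵢ
bottom flange | 2800.00 | 88.00 | 10.00 | 246400.00 | 28000.00
web | 1620.00 | 9.00 | 65.00 | 14580.00 | 105300.00
top flange | 600.00 | -19.50 | 114.00 | -11700.00 | 68400.00
Σ | 5020.00 |  |  | 249280.00 | 201700.00
x̄ = 249280.00 / 5020.00 = 49.66 mm
ȳ = 201700.00 / 5020.00 = 40.18 mm

x̄ = 49.66 mm, ȳ = 40.18 mm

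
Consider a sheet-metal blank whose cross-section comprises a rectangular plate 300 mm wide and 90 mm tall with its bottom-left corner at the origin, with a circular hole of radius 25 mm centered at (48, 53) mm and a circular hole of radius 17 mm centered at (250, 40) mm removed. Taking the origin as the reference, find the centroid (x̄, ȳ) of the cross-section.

x̄ = 154.54 mm, ȳ = 44.54 mm

Part | A | x̄ᵢ | ȳᵢ | A·x̄ᵢ | A·ȳᵢ
plate | 27000.00 | 150.00 | 45.00 | 4050000.00 | 1215000.00
hole 1 | -1963.50 | 48.00 | 53.00 | -94247.78 | -104065.26
hole 2 | -907.92 | 250.00 | 40.00 | -226980.07 | -36316.81
Σ | 24128.58 |  |  | 3728772.15 | 1074617.93
x̄ = 3728772.15 / 24128.58 = 154.54 mm
ȳ = 1074617.93 / 24128.58 = 44.54 mm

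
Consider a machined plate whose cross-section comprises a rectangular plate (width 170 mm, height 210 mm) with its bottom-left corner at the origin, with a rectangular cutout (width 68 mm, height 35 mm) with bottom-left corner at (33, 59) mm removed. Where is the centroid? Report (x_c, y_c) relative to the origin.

plate: A = 170 × 210 = 35700.00, centroid at (85.00, 105.00).
hole: A = −(68 × 35) = -2380.00, centroid at (67.00, 76.50).
ΣA = 33320.00 mm²
ΣAx_c = (35700.00)(85.00) + (-2380.00)(67.00) = 2875040.00 mm³
ΣAy_c = (35700.00)(105.00) + (-2380.00)(76.50) = 3566430.00 mm³
x_c = 2875040.00 / 33320.00 = 86.29 mm
y_c = 3566430.00 / 33320.00 = 107.04 mm

x_c = 86.29 mm, y_c = 107.04 mm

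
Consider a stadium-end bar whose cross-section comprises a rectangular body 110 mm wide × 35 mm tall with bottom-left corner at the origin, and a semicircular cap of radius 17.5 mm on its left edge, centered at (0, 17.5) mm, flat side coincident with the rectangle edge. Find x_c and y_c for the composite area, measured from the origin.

Part | A | x̄ᵢ | ȳᵢ | A·x̄ᵢ | A·ȳᵢ
rectangular body | 3850.00 | 55.00 | 17.50 | 211750.00 | 67375.00
semicircular end | 481.06 | -7.43 | 17.50 | -3572.92 | 8418.49
Σ | 4331.06 |  |  | 208177.08 | 75793.49
x_c = 208177.08 / 4331.06 = 48.07 mm
y_c = 75793.49 / 4331.06 = 17.50 mm

x_c = 48.07 mm, y_c = 17.50 mm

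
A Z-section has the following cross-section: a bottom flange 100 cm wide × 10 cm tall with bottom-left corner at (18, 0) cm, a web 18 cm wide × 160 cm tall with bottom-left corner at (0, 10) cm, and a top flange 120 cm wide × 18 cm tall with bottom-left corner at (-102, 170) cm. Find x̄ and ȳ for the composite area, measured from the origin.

x̄ = 0.53 cm, ȳ = 107.75 cm

bottom flange: A = 100 × 10 = 1000.00, centroid at (68.00, 5.00).
web: A = 18 × 160 = 2880.00, centroid at (9.00, 90.00).
top flange: A = 120 × 18 = 2160.00, centroid at (-42.00, 179.00).
ΣA = 6040.00 cm²
ΣAx̄ = (1000.00)(68.00) + (2880.00)(9.00) + (2160.00)(-42.00) = 3200.00 cm³
ΣAȳ = (1000.00)(5.00) + (2880.00)(90.00) + (2160.00)(179.00) = 650840.00 cm³
x̄ = 3200.00 / 6040.00 = 0.53 cm
ȳ = 650840.00 / 6040.00 = 107.75 cm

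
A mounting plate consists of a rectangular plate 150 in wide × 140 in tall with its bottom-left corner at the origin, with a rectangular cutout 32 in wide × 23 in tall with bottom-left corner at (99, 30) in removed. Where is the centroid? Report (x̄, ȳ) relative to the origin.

x̄ = 73.55 in, ȳ = 71.04 in

plate: A = 150 × 140 = 21000.00, centroid at (75.00, 70.00).
hole: A = −(32 × 23) = -736.00, centroid at (115.00, 41.50).
ΣA = 20264.00 in², ΣAx̄ = 1490360.00 in³, ΣAȳ = 1439456.00 in³.
x̄ = 1490360.00/20264.00 = 73.55 in; ȳ = 1439456.00/20264.00 = 71.04 in.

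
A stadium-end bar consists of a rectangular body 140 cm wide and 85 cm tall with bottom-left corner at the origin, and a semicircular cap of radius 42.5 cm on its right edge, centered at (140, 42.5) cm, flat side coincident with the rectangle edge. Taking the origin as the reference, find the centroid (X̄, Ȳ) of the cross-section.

Part | A | x̄ᵢ | ȳᵢ | A·x̄ᵢ | A·ȳᵢ
rectangular body | 11900.00 | 70.00 | 42.50 | 833000.00 | 505750.00
semicircular end | 2837.25 | 158.04 | 42.50 | 448392.20 | 120583.16
Σ | 14737.25 |  |  | 1281392.20 | 626333.16
X̄ = 1281392.20 / 14737.25 = 86.95 cm
Ȳ = 626333.16 / 14737.25 = 42.50 cm

X̄ = 86.95 cm, Ȳ = 42.50 cm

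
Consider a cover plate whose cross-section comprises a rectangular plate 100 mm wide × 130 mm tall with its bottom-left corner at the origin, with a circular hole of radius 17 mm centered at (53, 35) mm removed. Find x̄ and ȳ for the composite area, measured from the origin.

Part | A | x̄ᵢ | ȳᵢ | A·x̄ᵢ | A·ȳᵢ
plate | 13000.00 | 50.00 | 65.00 | 650000.00 | 845000.00
hole | -907.92 | 53.00 | 35.00 | -48119.77 | -31777.21
Σ | 12092.08 |  |  | 601880.23 | 813222.79
x̄ = 601880.23 / 12092.08 = 49.77 mm
ȳ = 813222.79 / 12092.08 = 67.25 mm

x̄ = 49.77 mm, ȳ = 67.25 mm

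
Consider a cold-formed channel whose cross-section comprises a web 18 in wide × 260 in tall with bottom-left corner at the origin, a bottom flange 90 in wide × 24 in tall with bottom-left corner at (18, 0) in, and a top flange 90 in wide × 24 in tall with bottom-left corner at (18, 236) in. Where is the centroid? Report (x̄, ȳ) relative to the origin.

x̄ = 34.92 in, ȳ = 130.00 in

web: A = 18 × 260 = 4680.00, centroid at (9.00, 130.00).
bottom flange: A = 90 × 24 = 2160.00, centroid at (63.00, 12.00).
top flange: A = 90 × 24 = 2160.00, centroid at (63.00, 248.00).
ΣA = 9000.00 in², ΣAx̄ = 314280.00 in³, ΣAȳ = 1170000.00 in³.
x̄ = 314280.00/9000.00 = 34.92 in; ȳ = 1170000.00/9000.00 = 130.00 in.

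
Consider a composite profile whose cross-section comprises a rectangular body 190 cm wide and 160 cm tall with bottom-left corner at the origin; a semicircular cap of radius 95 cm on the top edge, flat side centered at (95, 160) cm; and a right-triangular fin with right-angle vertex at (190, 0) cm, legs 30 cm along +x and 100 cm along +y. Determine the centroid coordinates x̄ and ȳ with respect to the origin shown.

x̄ = 98.42 cm, ȳ = 115.50 cm

rectangular body: A = 190 × 160 = 30400.00, centroid at (95.00, 80.00).
semicircular top: A = ½π·95² = 14176.44, centroid at (95.00, 200.32).
triangular fin: A = ½·30·100 = 1500.00, centroid at (200.00, 33.33).
ΣA = 46076.44 cm², ΣAx̄ = 4534761.50 cm³, ΣAȳ = 5321813.23 cm³.
x̄ = 4534761.50/46076.44 = 98.42 cm; ȳ = 5321813.23/46076.44 = 115.50 cm.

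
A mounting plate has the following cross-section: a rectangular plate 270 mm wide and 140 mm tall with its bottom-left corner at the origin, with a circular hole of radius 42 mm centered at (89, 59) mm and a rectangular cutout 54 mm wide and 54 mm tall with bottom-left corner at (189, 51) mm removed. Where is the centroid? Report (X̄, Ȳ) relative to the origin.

plate: A = 270 × 140 = 37800.00, centroid at (135.00, 70.00).
hole 1: A = −π·42² = -5541.77, centroid at (89.00, 59.00).
hole 2: A = −(54 × 54) = -2916.00, centroid at (216.00, 78.00).
ΣA = 29342.23 mm², ΣAX̄ = 3979926.52 mm³, ΣAȲ = 2091587.60 mm³.
X̄ = 3979926.52/29342.23 = 135.64 mm; Ȳ = 2091587.60/29342.23 = 71.28 mm.

X̄ = 135.64 mm, Ȳ = 71.28 mm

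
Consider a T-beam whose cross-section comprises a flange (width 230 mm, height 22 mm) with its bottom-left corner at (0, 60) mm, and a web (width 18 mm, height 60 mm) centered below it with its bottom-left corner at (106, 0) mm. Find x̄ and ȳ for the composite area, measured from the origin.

Part | A | x̄ᵢ | ȳᵢ | A·x̄ᵢ | A·ȳᵢ
web | 1080.00 | 115.00 | 30.00 | 124200.00 | 32400.00
flange | 5060.00 | 115.00 | 71.00 | 581900.00 | 359260.00
Σ | 6140.00 |  |  | 706100.00 | 391660.00
x̄ = 706100.00 / 6140.00 = 115.00 mm
ȳ = 391660.00 / 6140.00 = 63.79 mm

x̄ = 115.00 mm, ȳ = 63.79 mm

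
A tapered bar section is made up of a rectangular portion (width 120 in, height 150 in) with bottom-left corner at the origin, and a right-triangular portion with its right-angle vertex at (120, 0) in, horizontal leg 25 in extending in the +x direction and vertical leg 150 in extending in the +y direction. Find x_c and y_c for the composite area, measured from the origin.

x_c = 66.45 in, y_c = 72.64 in

Part | A | x̄ᵢ | ȳᵢ | A·x̄ᵢ | A·ȳᵢ
rectangular portion | 18000.00 | 60.00 | 75.00 | 1080000.00 | 1350000.00
triangular portion | 1875.00 | 128.33 | 50.00 | 240625.00 | 93750.00
Σ | 19875.00 |  |  | 1320625.00 | 1443750.00
x_c = 1320625.00 / 19875.00 = 66.45 in
y_c = 1443750.00 / 19875.00 = 72.64 in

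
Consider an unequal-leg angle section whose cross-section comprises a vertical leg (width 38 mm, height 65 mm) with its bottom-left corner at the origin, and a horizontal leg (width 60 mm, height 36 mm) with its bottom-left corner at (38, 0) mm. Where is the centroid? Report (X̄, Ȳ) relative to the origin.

vertical leg: A = 38 × 65 = 2470.00, centroid at (19.00, 32.50).
horizontal leg: A = 60 × 36 = 2160.00, centroid at (68.00, 18.00).
ΣA = 4630.00 mm²
ΣAX̄ = (2470.00)(19.00) + (2160.00)(68.00) = 193810.00 mm³
ΣAȲ = (2470.00)(32.50) + (2160.00)(18.00) = 119155.00 mm³
X̄ = 193810.00 / 4630.00 = 41.86 mm
Ȳ = 119155.00 / 4630.00 = 25.74 mm

X̄ = 41.86 mm, Ȳ = 25.74 mm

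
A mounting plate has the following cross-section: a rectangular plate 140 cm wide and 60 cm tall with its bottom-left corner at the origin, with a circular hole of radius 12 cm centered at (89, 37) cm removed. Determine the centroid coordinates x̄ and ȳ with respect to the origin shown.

plate: A = 140 × 60 = 8400.00, centroid at (70.00, 30.00).
hole: A = −π·12² = -452.39, centroid at (89.00, 37.00).
ΣA = 7947.61 cm², ΣAx̄ = 547737.35 cm³, ΣAȳ = 235261.59 cm³.
x̄ = 547737.35/7947.61 = 68.92 cm; ȳ = 235261.59/7947.61 = 29.60 cm.

x̄ = 68.92 cm, ȳ = 29.60 cm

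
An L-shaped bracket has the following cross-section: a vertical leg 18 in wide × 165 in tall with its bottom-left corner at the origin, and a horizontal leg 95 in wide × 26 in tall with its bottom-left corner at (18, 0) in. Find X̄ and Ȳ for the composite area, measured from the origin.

Part | A | x̄ᵢ | ȳᵢ | A·x̄ᵢ | A·ȳᵢ
vertical leg | 2970.00 | 9.00 | 82.50 | 26730.00 | 245025.00
horizontal leg | 2470.00 | 65.50 | 13.00 | 161785.00 | 32110.00
Σ | 5440.00 |  |  | 188515.00 | 277135.00
X̄ = 188515.00 / 5440.00 = 34.65 in
Ȳ = 277135.00 / 5440.00 = 50.94 in

X̄ = 34.65 in, Ȳ = 50.94 in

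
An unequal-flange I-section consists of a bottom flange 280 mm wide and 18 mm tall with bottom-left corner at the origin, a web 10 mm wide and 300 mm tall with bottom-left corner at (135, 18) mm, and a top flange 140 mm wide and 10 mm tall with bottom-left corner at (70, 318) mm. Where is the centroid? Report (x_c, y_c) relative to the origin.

x_c = 140.00 mm, y_c = 106.10 mm

bottom flange: A = 280 × 18 = 5040.00, centroid at (140.00, 9.00).
web: A = 10 × 300 = 3000.00, centroid at (140.00, 168.00).
top flange: A = 140 × 10 = 1400.00, centroid at (140.00, 323.00).
ΣA = 9440.00 mm²
ΣAx_c = (5040.00)(140.00) + (3000.00)(140.00) + (1400.00)(140.00) = 1321600.00 mm³
ΣAy_c = (5040.00)(9.00) + (3000.00)(168.00) + (1400.00)(323.00) = 1001560.00 mm³
x_c = 1321600.00 / 9440.00 = 140.00 mm
y_c = 1001560.00 / 9440.00 = 106.10 mm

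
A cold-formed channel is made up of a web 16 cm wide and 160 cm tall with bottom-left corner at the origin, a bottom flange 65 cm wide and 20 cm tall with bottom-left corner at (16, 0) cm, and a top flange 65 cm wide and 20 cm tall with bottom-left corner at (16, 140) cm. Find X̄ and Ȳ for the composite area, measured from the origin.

web: A = 16 × 160 = 2560.00, centroid at (8.00, 80.00).
bottom flange: A = 65 × 20 = 1300.00, centroid at (48.50, 10.00).
top flange: A = 65 × 20 = 1300.00, centroid at (48.50, 150.00).
ΣA = 5160.00 cm², ΣAX̄ = 146580.00 cm³, ΣAȲ = 412800.00 cm³.
X̄ = 146580.00/5160.00 = 28.41 cm; Ȳ = 412800.00/5160.00 = 80.00 cm.

X̄ = 28.41 cm, Ȳ = 80.00 cm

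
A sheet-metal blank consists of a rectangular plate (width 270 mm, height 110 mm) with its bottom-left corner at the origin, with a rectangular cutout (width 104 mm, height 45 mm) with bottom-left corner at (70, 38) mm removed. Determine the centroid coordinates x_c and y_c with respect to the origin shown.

plate: A = 270 × 110 = 29700.00, centroid at (135.00, 55.00).
hole: A = −(104 × 45) = -4680.00, centroid at (122.00, 60.50).
ΣA = 25020.00 mm²
ΣAx_c = (29700.00)(135.00) + (-4680.00)(122.00) = 3438540.00 mm³
ΣAy_c = (29700.00)(55.00) + (-4680.00)(60.50) = 1350360.00 mm³
x_c = 3438540.00 / 25020.00 = 137.43 mm
y_c = 1350360.00 / 25020.00 = 53.97 mm

x_c = 137.43 mm, y_c = 53.97 mm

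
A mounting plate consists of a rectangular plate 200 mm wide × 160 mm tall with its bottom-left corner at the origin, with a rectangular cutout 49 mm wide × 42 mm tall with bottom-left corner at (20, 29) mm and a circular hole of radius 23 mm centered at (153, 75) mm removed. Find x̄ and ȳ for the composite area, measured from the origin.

x̄ = 100.92 mm, ȳ = 82.48 mm

Part | A | x̄ᵢ | ȳᵢ | A·x̄ᵢ | A·ȳᵢ
plate | 32000.00 | 100.00 | 80.00 | 3200000.00 | 2560000.00
hole 1 | -2058.00 | 44.50 | 50.00 | -91581.00 | -102900.00
hole 2 | -1661.90 | 153.00 | 75.00 | -254271.08 | -124642.69
Σ | 28280.10 |  |  | 2854147.92 | 2332457.31
x̄ = 2854147.92 / 28280.10 = 100.92 mm
ȳ = 2332457.31 / 28280.10 = 82.48 mm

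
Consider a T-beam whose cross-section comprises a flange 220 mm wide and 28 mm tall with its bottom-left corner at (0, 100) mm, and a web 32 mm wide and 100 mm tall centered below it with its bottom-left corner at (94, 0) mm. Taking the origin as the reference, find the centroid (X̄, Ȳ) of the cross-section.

X̄ = 110.00 mm, Ȳ = 92.12 mm

Part | A | x̄ᵢ | ȳᵢ | A·x̄ᵢ | A·ȳᵢ
web | 3200.00 | 110.00 | 50.00 | 352000.00 | 160000.00
flange | 6160.00 | 110.00 | 114.00 | 677600.00 | 702240.00
Σ | 9360.00 |  |  | 1029600.00 | 862240.00
X̄ = 1029600.00 / 9360.00 = 110.00 mm
Ȳ = 862240.00 / 9360.00 = 92.12 mm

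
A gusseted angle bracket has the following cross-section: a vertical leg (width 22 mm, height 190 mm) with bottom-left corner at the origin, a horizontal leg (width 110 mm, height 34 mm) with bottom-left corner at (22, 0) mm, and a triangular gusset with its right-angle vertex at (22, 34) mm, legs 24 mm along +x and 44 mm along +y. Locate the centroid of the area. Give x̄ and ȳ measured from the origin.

vertical leg: A = 22 × 190 = 4180.00, centroid at (11.00, 95.00).
horizontal leg: A = 110 × 34 = 3740.00, centroid at (77.00, 17.00).
gusset: A = ½·24·44 = 528.00, centroid at (30.00, 48.67).
ΣA = 8448.00 mm²
ΣAx̄ = (4180.00)(11.00) + (3740.00)(77.00) + (528.00)(30.00) = 349800.00 mm³
ΣAȳ = (4180.00)(95.00) + (3740.00)(17.00) + (528.00)(48.67) = 486376.00 mm³
x̄ = 349800.00 / 8448.00 = 41.41 mm
ȳ = 486376.00 / 8448.00 = 57.57 mm

x̄ = 41.41 mm, ȳ = 57.57 mm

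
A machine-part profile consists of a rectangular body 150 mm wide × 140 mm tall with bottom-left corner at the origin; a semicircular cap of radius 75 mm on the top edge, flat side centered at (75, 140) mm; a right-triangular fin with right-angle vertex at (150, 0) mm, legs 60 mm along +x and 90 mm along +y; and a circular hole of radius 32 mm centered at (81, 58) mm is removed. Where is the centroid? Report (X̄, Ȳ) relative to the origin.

rectangular body: A = 150 × 140 = 21000.00, centroid at (75.00, 70.00).
semicircular top: A = ½π·75² = 8835.73, centroid at (75.00, 171.83).
triangular fin: A = ½·60·90 = 2700.00, centroid at (170.00, 30.00).
hole: A = −π·32² = -3216.99, centroid at (81.00, 58.00).
ΣA = 29318.74 mm², ΣAX̄ = 2436103.44 mm³, ΣAȲ = 2882666.64 mm³.
X̄ = 2436103.44/29318.74 = 83.09 mm; Ȳ = 2882666.64/29318.74 = 98.32 mm.

X̄ = 83.09 mm, Ȳ = 98.32 mm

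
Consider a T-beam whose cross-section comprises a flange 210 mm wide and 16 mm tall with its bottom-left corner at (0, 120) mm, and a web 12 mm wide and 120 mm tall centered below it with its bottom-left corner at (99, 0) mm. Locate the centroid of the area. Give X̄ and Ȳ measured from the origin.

web: A = 12 × 120 = 1440.00, centroid at (105.00, 60.00).
flange: A = 210 × 16 = 3360.00, centroid at (105.00, 128.00).
ΣA = 4800.00 mm², ΣAX̄ = 504000.00 mm³, ΣAȲ = 516480.00 mm³.
X̄ = 504000.00/4800.00 = 105.00 mm; Ȳ = 516480.00/4800.00 = 107.60 mm.

X̄ = 105.00 mm, Ȳ = 107.60 mm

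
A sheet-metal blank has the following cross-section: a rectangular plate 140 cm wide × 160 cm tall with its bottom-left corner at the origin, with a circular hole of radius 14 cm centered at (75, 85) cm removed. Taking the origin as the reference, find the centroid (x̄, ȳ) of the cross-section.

plate: A = 140 × 160 = 22400.00, centroid at (70.00, 80.00).
hole: A = −π·14² = -615.75, centroid at (75.00, 85.00).
ΣA = 21784.25 cm²
ΣAx̄ = (22400.00)(70.00) + (-615.75)(75.00) = 1521818.59 cm³
ΣAȳ = (22400.00)(80.00) + (-615.75)(85.00) = 1739661.07 cm³
x̄ = 1521818.59 / 21784.25 = 69.86 cm
ȳ = 1739661.07 / 21784.25 = 79.86 cm

x̄ = 69.86 cm, ȳ = 79.86 cm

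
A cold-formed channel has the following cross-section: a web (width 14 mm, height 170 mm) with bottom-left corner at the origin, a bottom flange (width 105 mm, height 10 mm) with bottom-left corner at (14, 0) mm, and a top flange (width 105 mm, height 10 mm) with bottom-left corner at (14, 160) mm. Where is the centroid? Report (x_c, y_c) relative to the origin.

x_c = 34.89 mm, y_c = 85.00 mm

web: A = 14 × 170 = 2380.00, centroid at (7.00, 85.00).
bottom flange: A = 105 × 10 = 1050.00, centroid at (66.50, 5.00).
top flange: A = 105 × 10 = 1050.00, centroid at (66.50, 165.00).
ΣA = 4480.00 mm², ΣAx_c = 156310.00 mm³, ΣAy_c = 380800.00 mm³.
x_c = 156310.00/4480.00 = 34.89 mm; y_c = 380800.00/4480.00 = 85.00 mm.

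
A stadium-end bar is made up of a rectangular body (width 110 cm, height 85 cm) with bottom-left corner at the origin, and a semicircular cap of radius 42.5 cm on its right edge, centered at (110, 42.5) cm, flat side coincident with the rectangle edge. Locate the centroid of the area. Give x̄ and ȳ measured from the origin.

rectangular body: A = 110 × 85 = 9350.00, centroid at (55.00, 42.50).
semicircular end: A = ½π·42.5² = 2837.25, centroid at (128.04, 42.50).
ΣA = 12187.25 cm²
ΣAx̄ = (9350.00)(55.00) + (2837.25)(128.04) = 877524.68 cm³
ΣAȳ = (9350.00)(42.50) + (2837.25)(42.50) = 517958.16 cm³
x̄ = 877524.68 / 12187.25 = 72.00 cm
ȳ = 517958.16 / 12187.25 = 42.50 cm

x̄ = 72.00 cm, ȳ = 42.50 cm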